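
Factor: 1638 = 2^1*3^2*7^1*13^1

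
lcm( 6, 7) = 42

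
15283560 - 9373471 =5910089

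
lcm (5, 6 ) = 30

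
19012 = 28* 679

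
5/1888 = 5/1888 = 0.00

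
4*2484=9936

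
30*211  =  6330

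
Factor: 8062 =2^1*29^1*139^1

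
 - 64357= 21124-85481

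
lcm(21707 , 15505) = 108535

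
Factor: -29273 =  - 73^1 * 401^1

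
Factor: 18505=5^1* 3701^1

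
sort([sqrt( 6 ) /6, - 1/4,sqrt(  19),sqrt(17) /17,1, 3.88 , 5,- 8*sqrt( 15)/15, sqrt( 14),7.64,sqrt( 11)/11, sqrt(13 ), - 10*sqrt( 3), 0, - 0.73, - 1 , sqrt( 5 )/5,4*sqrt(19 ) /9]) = [ - 10*sqrt(3 ) ,-8*sqrt(15 ) /15,  -  1, -0.73, - 1/4, 0 , sqrt(17)/17,sqrt(11 )/11,sqrt(6 )/6,sqrt ( 5 )/5, 1, 4*sqrt(19)/9,  sqrt( 13), sqrt (14), 3.88, sqrt( 19 ),5,  7.64 ]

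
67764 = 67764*1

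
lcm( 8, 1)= 8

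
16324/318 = 154/3= 51.33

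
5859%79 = 13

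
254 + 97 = 351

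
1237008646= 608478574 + 628530072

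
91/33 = 91/33 = 2.76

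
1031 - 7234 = - 6203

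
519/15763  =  519/15763 = 0.03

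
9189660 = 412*22305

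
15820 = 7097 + 8723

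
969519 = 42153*23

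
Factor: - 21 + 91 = 2^1*5^1*7^1=70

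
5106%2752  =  2354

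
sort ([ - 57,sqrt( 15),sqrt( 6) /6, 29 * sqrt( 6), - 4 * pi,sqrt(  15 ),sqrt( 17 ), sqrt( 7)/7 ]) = [ - 57,-4*pi,  sqrt( 7)/7, sqrt( 6) /6,sqrt( 15 ),  sqrt( 15 ),sqrt(17 ) , 29*sqrt(6) ] 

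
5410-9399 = - 3989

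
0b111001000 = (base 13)291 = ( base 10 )456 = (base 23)JJ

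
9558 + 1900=11458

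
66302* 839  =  55627378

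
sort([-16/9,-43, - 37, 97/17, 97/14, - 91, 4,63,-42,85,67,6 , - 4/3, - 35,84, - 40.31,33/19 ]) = [ - 91 , - 43, - 42, - 40.31, - 37, - 35, - 16/9, - 4/3,33/19,4 , 97/17, 6,97/14,63,67,  84,85] 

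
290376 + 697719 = 988095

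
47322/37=1278 + 36/37 = 1278.97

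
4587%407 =110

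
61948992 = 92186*672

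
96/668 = 24/167=0.14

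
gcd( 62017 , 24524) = 1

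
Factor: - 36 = -2^2*3^2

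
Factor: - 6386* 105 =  - 670530 = - 2^1*3^1*5^1*7^1*31^1*103^1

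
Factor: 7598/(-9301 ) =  - 2^1*29^1 *71^(  -  1)  =  - 58/71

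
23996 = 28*857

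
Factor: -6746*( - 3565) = 2^1*5^1*23^1*31^1*3373^1 = 24049490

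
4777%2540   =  2237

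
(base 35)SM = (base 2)1111101010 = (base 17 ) 37g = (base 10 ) 1002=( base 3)1101010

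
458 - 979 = - 521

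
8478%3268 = 1942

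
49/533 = 49/533  =  0.09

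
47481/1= 47481 =47481.00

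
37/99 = 37/99 = 0.37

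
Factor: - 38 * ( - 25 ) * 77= 73150=2^1 * 5^2 * 7^1 * 11^1 * 19^1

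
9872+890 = 10762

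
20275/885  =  22 + 161/177 = 22.91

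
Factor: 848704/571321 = 2^6*89^1*149^1*571321^ (-1)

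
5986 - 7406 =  - 1420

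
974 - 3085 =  - 2111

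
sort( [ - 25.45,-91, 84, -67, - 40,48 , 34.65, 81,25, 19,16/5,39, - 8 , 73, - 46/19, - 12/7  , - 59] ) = [ - 91 ,-67,- 59 ,- 40,-25.45, - 8, - 46/19, - 12/7, 16/5, 19 , 25, 34.65, 39, 48, 73,81,84]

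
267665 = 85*3149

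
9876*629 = 6212004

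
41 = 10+31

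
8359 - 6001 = 2358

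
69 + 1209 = 1278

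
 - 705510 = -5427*130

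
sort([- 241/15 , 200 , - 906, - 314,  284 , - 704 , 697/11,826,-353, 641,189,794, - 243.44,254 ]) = [  -  906,  -  704  , - 353,  -  314, - 243.44, -241/15,697/11, 189,200,  254,  284,641,  794, 826]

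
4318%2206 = 2112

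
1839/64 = 1839/64 = 28.73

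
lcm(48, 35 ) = 1680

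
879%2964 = 879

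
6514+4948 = 11462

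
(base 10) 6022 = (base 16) 1786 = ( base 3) 22021001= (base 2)1011110000110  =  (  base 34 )574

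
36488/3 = 12162+2/3 = 12162.67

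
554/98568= 277/49284= 0.01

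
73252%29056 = 15140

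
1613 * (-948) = - 1529124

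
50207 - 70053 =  - 19846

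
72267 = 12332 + 59935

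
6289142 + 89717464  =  96006606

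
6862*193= 1324366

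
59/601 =59/601 = 0.10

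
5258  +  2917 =8175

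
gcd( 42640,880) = 80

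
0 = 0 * 538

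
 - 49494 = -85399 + 35905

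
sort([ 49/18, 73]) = [ 49/18, 73]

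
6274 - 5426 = 848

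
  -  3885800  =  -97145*40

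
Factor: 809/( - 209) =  - 11^( - 1)*19^( - 1 )*809^1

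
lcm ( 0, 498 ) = 0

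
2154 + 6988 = 9142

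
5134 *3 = 15402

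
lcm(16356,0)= 0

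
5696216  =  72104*79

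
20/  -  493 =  -1 + 473/493  =  - 0.04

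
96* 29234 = 2806464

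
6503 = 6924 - 421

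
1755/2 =1755/2 = 877.50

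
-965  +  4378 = 3413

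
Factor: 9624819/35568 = 3208273/11856 = 2^(-4)*3^(-1)*13^( - 1)*19^( - 1)*43^1*74611^1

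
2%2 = 0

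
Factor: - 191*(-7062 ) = 1348842=2^1*3^1  *  11^1*107^1 * 191^1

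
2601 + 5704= 8305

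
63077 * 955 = 60238535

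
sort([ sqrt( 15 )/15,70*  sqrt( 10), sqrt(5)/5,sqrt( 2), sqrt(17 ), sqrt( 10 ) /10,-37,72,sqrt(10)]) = [-37, sqrt ( 15)/15,sqrt (10 )/10, sqrt(5)/5, sqrt( 2 ), sqrt( 10), sqrt(17),72 , 70*sqrt(10 )]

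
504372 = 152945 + 351427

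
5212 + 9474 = 14686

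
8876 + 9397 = 18273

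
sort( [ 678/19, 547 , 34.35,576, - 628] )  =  [ - 628, 34.35, 678/19,  547, 576 ]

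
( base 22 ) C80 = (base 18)1088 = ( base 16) 1760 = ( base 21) dbk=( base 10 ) 5984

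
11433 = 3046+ 8387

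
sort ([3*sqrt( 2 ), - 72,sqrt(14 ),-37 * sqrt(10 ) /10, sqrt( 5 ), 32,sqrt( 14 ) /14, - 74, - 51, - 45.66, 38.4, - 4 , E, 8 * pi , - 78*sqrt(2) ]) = [ - 78*sqrt(2 ),  -  74, - 72, - 51,-45.66, - 37 * sqrt( 10 ) /10, - 4, sqrt( 14) /14, sqrt( 5)  ,  E, sqrt( 14 ), 3*sqrt( 2), 8*pi,32, 38.4] 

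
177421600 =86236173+91185427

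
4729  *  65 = 307385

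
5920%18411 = 5920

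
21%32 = 21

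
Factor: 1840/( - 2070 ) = -2^3 * 3^( - 2 )= - 8/9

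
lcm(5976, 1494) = 5976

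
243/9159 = 81/3053 = 0.03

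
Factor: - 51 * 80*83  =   - 2^4*3^1*5^1*17^1*83^1  =  - 338640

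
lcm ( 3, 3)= 3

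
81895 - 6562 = 75333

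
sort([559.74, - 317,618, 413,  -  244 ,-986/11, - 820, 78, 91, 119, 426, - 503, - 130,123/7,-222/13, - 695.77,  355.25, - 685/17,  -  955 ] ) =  [-955, - 820,  -  695.77, - 503, - 317,-244, - 130, - 986/11,-685/17,  -  222/13,123/7,78, 91,119 , 355.25, 413, 426, 559.74,618] 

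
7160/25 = 1432/5 = 286.40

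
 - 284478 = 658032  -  942510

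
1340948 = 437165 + 903783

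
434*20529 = 8909586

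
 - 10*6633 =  - 66330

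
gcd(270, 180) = 90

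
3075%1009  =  48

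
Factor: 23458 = 2^1*37^1*317^1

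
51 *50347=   2567697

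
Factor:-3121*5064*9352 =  - 147805965888 =- 2^6*3^1*7^1*167^1*211^1*3121^1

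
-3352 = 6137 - 9489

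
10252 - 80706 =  - 70454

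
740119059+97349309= 837468368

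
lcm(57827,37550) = 2891350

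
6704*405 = 2715120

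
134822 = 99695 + 35127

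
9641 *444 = 4280604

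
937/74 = 12+49/74 =12.66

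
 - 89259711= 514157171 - 603416882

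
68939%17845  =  15404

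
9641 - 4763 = 4878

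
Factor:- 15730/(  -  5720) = 11/4 =2^( -2 )*11^1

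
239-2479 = -2240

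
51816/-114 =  - 8636/19 =-454.53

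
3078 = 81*38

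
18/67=18/67 = 0.27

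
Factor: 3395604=2^2*3^1*19^1*53^1*281^1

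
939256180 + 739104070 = 1678360250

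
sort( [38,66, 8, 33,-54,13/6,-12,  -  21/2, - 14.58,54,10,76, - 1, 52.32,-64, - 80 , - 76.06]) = [ - 80,  -  76.06, - 64,  -  54,  -  14.58,-12, - 21/2, - 1,13/6, 8, 10,33,38,52.32,54, 66,76 ] 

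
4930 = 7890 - 2960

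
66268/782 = 33134/391 =84.74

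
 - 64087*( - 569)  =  36465503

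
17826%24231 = 17826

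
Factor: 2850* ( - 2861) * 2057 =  - 16772469450 = - 2^1*3^1 * 5^2*11^2*17^1*19^1*2861^1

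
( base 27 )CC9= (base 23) H3J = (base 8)21571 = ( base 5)242311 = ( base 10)9081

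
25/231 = 25/231 = 0.11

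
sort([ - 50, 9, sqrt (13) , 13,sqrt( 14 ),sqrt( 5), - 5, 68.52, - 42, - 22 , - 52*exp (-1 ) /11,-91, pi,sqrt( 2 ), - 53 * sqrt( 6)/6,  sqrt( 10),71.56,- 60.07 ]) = [-91,  -  60.07, - 50 , - 42, - 22, - 53*sqrt(6 )/6, - 5, - 52*exp( - 1)/11,sqrt(2 ) , sqrt (5 ),  pi, sqrt( 10 ),  sqrt(13 ),sqrt(14) , 9, 13, 68.52 , 71.56]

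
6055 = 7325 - 1270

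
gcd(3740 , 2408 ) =4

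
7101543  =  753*9431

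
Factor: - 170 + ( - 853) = -1023 = - 3^1*11^1*31^1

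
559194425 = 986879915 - 427685490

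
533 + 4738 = 5271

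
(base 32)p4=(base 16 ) 324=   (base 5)11204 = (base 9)1083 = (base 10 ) 804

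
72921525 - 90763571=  - 17842046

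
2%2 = 0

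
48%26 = 22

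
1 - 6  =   - 5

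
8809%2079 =493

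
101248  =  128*791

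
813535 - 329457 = 484078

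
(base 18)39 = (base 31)21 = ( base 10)63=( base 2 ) 111111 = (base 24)2F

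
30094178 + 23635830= 53730008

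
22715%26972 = 22715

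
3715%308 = 19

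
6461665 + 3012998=9474663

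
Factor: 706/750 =3^( - 1 ) * 5^(-3 ) * 353^1 = 353/375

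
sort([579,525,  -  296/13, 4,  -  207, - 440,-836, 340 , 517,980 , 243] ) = [-836, - 440,  -  207, - 296/13,4,  243,340, 517,525,579,980 ]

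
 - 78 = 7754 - 7832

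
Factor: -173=  -  173^1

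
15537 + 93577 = 109114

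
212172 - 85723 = 126449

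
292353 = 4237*69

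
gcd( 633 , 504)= 3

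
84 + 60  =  144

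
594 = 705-111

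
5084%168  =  44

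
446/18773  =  446/18773 = 0.02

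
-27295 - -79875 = 52580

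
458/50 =9 + 4/25 = 9.16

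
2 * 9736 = 19472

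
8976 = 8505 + 471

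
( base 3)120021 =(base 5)3122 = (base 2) 110011100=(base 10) 412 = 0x19C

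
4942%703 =21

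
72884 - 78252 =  - 5368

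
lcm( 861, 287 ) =861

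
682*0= 0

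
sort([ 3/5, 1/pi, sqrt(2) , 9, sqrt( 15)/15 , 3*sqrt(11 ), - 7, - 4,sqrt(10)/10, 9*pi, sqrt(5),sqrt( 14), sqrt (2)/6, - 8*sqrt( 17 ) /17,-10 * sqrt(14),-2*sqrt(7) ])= [ - 10*sqrt(14),-7, - 2*sqrt(7 ), - 4, - 8*sqrt( 17 ) /17, sqrt( 2 ) /6 , sqrt( 15 ) /15, sqrt( 10 ) /10, 1/pi,3/5,  sqrt(2 ), sqrt(5 ), sqrt(14 ), 9,3*sqrt(11), 9*pi] 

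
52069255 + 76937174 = 129006429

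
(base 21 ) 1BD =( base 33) kp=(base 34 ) K5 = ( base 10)685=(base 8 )1255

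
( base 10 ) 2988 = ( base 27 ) 42i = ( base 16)BAC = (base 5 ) 43423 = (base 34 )2JU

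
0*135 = 0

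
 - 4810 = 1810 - 6620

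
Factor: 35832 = 2^3*3^1*1493^1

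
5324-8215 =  - 2891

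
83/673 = 83/673 = 0.12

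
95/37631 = 95/37631 = 0.00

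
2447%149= 63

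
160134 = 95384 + 64750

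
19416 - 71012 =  - 51596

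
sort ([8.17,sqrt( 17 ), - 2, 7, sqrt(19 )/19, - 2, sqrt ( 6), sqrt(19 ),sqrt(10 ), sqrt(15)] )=[ - 2, - 2, sqrt ( 19 )/19, sqrt(6 ), sqrt(10 ), sqrt( 15 ), sqrt( 17) , sqrt(19 ), 7,8.17] 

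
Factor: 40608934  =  2^1* 2579^1*7873^1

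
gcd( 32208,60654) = 66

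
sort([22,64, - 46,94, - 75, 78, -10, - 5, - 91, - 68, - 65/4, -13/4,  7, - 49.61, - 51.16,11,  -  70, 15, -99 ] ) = [-99, - 91, - 75, - 70 , - 68,-51.16, - 49.61, - 46,-65/4, - 10,-5, - 13/4,7,11,15,22,64, 78,94 ] 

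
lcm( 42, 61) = 2562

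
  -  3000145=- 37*81085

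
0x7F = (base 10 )127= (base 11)106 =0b1111111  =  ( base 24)57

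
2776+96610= 99386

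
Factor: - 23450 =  - 2^1* 5^2 * 7^1 *67^1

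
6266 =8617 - 2351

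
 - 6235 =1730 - 7965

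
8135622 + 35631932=43767554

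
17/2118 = 17/2118 =0.01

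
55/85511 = 55/85511  =  0.00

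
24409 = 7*3487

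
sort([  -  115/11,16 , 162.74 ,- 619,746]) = [ - 619, - 115/11, 16, 162.74,746]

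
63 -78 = -15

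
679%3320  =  679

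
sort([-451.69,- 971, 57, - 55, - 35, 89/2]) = [ - 971,  -  451.69, - 55, - 35,89/2, 57 ] 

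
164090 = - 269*( - 610 )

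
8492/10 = 849 + 1/5=849.20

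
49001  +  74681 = 123682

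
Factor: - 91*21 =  - 1911 = - 3^1*7^2*13^1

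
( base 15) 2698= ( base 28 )aeb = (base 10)8243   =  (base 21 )IEB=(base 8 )20063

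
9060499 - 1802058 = 7258441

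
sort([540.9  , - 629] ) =[ -629,540.9] 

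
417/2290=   417/2290 = 0.18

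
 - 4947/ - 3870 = 1649/1290 = 1.28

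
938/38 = 24 + 13/19 = 24.68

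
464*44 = 20416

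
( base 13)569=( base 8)1644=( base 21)228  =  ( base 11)778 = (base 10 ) 932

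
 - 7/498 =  - 7/498 = - 0.01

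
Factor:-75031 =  - 11^1 * 19^1 * 359^1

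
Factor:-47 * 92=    - 2^2*23^1*47^1= - 4324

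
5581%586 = 307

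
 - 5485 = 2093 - 7578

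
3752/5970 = 1876/2985 = 0.63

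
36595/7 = 5227 + 6/7 = 5227.86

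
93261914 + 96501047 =189762961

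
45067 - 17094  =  27973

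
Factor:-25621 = -25621^1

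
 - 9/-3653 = 9/3653  =  0.00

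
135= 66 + 69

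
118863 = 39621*3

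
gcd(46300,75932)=1852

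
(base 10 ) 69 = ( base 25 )2J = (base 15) 49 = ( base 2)1000101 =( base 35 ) 1Y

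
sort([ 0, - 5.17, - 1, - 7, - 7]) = [-7, - 7, - 5.17 , - 1, 0] 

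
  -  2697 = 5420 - 8117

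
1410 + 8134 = 9544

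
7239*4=28956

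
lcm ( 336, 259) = 12432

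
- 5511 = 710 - 6221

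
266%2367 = 266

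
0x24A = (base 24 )10a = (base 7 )1465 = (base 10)586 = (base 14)2dc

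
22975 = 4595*5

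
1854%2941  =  1854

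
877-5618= -4741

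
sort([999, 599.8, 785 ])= [ 599.8,785,999]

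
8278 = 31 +8247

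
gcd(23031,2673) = 27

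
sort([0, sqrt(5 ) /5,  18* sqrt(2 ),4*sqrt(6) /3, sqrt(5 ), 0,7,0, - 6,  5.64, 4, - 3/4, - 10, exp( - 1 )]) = [ - 10, -6 , - 3/4,0,0,0, exp( - 1), sqrt ( 5 ) /5 , sqrt( 5 ),4*sqrt( 6 )/3,4,5.64 , 7,18*sqrt(2) ]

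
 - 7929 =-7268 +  - 661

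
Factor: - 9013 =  - 9013^1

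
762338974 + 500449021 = 1262787995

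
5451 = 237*23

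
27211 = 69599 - 42388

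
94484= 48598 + 45886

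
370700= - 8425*( - 44 )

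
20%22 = 20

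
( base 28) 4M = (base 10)134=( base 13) A4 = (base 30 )4E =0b10000110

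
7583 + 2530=10113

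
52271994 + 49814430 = 102086424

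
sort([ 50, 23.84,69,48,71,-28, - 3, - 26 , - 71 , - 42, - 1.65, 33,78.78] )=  [ - 71, - 42,-28, - 26,-3, -1.65,23.84,33,48, 50,69,71,78.78]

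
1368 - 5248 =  - 3880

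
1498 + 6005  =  7503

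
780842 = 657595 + 123247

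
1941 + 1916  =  3857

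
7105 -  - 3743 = 10848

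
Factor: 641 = 641^1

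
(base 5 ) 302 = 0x4d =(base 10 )77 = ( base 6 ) 205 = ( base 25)32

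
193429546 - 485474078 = -292044532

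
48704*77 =3750208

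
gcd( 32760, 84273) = 21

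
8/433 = 8/433 = 0.02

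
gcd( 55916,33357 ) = 1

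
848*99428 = 84314944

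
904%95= 49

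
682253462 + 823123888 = 1505377350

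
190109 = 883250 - 693141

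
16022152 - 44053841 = -28031689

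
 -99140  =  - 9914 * 10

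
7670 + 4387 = 12057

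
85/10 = 8 + 1/2 = 8.50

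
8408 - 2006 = 6402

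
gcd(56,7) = 7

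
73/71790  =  73/71790=0.00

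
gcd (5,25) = 5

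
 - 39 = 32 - 71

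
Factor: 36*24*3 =2592= 2^5*3^4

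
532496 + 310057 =842553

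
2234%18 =2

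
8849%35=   29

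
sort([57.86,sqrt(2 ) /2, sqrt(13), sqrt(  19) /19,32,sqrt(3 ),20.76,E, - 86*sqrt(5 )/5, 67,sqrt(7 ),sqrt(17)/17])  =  [ - 86*sqrt(5)/5, sqrt( 19 )/19, sqrt(17)/17,sqrt ( 2 )/2,sqrt( 3 ),sqrt(7),E,sqrt ( 13 ) , 20.76,32,  57.86,67]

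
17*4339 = 73763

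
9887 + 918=10805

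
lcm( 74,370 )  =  370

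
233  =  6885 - 6652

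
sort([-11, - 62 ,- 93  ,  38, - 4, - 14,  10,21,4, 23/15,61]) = [- 93,-62, - 14, - 11, - 4,23/15,4,10, 21 , 38, 61 ]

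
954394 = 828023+126371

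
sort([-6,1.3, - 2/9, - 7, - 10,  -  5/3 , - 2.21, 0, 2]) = [ - 10, - 7,-6,-2.21, - 5/3, - 2/9, 0, 1.3, 2 ]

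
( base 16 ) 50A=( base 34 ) 13w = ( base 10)1290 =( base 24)25i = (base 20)34A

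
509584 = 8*63698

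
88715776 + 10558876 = 99274652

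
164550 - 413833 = - 249283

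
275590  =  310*889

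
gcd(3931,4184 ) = 1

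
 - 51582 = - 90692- - 39110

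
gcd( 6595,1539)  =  1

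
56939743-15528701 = 41411042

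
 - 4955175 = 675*(- 7341)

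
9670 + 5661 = 15331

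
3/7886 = 3/7886 = 0.00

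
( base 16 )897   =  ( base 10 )2199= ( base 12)1333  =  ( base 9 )3013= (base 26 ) 36f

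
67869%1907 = 1124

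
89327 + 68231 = 157558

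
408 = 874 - 466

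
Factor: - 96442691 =-96442691^1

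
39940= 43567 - 3627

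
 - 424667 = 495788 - 920455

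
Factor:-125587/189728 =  - 233/352 = - 2^( - 5) * 11^( - 1 )*233^1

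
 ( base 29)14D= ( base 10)970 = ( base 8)1712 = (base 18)2hg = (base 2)1111001010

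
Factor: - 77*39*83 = -249249 = - 3^1*7^1*11^1*13^1*83^1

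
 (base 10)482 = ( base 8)742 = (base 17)1B6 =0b111100010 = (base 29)GI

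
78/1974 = 13/329= 0.04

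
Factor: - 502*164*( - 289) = 2^3 * 17^2*41^1*251^1 = 23792792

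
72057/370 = 72057/370 = 194.75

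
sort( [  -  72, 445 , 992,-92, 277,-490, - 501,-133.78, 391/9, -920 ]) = [  -  920, - 501, - 490, -133.78, - 92, -72,391/9,277, 445, 992]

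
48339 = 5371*9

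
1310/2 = 655 = 655.00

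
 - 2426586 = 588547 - 3015133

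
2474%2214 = 260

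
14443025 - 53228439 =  - 38785414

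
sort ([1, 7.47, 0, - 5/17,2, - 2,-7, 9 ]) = [ - 7, - 2,- 5/17,0,1,2, 7.47,  9 ] 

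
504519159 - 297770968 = 206748191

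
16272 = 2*8136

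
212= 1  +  211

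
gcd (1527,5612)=1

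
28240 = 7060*4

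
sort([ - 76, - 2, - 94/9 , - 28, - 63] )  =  [ - 76, - 63,- 28, - 94/9,-2]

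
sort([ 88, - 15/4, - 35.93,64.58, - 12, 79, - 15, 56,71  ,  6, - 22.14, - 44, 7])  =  [-44,  -  35.93,-22.14, - 15, - 12, - 15/4, 6, 7,  56, 64.58, 71,79, 88]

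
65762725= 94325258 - 28562533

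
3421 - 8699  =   - 5278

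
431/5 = 431/5=86.20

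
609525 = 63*9675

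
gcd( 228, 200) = 4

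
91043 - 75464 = 15579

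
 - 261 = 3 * ( - 87 ) 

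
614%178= 80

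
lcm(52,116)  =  1508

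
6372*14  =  89208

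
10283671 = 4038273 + 6245398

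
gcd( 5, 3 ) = 1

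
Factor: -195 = -3^1*5^1*13^1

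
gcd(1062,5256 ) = 18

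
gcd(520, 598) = 26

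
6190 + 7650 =13840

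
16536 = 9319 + 7217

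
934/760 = 1+87/380= 1.23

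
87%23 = 18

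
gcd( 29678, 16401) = 781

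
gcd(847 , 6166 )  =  1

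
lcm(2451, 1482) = 63726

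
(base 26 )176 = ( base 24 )1c0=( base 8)1540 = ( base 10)864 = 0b1101100000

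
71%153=71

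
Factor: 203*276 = 56028 = 2^2*3^1 * 7^1*23^1*29^1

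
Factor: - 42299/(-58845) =3^( - 1 )*5^( - 1)*3923^(-1) * 42299^1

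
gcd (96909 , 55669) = 1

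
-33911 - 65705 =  - 99616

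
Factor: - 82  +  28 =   -  2^1*3^3 = - 54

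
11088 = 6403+4685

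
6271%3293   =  2978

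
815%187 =67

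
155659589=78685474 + 76974115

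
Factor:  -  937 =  - 937^1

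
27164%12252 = 2660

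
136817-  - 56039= 192856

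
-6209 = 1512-7721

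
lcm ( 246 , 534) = 21894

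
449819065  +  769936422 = 1219755487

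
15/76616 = 15/76616  =  0.00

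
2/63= 2/63 = 0.03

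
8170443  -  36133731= -27963288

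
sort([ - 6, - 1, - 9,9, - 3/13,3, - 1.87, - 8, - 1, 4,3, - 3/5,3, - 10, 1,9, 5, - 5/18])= [ - 10,- 9,  -  8, - 6,-1.87, - 1, - 1,-3/5, - 5/18, - 3/13, 1, 3,3,3,4 , 5,9, 9]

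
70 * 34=2380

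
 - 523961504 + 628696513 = 104735009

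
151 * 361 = 54511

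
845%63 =26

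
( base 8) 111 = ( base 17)45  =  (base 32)29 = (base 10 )73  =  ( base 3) 2201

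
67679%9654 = 101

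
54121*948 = 51306708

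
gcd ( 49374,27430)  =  5486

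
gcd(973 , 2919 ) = 973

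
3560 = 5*712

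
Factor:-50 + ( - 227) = -277= -  277^1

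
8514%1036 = 226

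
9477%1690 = 1027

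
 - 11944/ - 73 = 163 + 45/73 = 163.62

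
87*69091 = 6010917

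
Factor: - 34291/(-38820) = 2^( - 2 ) * 3^(-1)*5^( - 1)*53^1 = 53/60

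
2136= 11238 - 9102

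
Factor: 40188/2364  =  17^1 = 17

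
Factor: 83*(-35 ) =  -2905 = -5^1 * 7^1*83^1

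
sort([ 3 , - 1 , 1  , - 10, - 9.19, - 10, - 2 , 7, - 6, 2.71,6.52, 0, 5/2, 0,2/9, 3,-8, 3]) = [ - 10 , - 10,-9.19,-8,-6,-2,  -  1, 0,0, 2/9, 1, 5/2,2.71, 3,3, 3,  6.52, 7]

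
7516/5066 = 3758/2533 = 1.48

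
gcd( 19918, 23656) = 2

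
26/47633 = 26/47633 = 0.00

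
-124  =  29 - 153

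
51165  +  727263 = 778428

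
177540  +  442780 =620320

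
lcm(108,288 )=864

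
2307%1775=532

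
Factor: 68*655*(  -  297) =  - 2^2 *3^3*5^1*11^1*17^1*131^1  =  -13228380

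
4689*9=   42201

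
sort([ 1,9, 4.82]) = [ 1 , 4.82, 9]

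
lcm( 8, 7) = 56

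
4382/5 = 4382/5 = 876.40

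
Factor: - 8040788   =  -2^2 * 7^1*211^1*1361^1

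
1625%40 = 25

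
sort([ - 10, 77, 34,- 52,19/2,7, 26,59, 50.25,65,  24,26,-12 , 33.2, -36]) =[-52,-36, - 12,-10,7,19/2, 24 , 26, 26,33.2 , 34,50.25,59,65,  77 ] 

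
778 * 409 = 318202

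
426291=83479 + 342812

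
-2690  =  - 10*269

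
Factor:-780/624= - 2^ ( - 2)*5^1= - 5/4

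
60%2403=60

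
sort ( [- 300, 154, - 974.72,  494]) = [ - 974.72, - 300,154,494 ] 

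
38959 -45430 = -6471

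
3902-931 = 2971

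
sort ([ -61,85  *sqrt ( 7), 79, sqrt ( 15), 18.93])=[ - 61,sqrt( 15),18.93, 79, 85*sqrt( 7) ] 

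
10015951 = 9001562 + 1014389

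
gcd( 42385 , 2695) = 245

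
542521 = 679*799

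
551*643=354293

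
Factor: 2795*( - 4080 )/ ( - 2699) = 2^4*3^1* 5^2*13^1*17^1*43^1*2699^( - 1) =11403600/2699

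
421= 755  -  334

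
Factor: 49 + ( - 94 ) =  - 45 = - 3^2 * 5^1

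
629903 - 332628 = 297275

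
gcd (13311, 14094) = 783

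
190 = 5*38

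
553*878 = 485534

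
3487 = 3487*1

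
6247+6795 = 13042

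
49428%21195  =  7038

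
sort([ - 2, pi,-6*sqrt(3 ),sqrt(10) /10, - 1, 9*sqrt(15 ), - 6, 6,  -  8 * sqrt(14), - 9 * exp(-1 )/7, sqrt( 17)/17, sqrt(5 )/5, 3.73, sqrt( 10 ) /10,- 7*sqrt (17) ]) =[-8 *sqrt(14 ), - 7 *sqrt( 17), - 6 * sqrt( 3), - 6, - 2, - 1, - 9 * exp( - 1 ) /7 , sqrt(17 )/17,sqrt(10) /10,sqrt(10 )/10, sqrt(5) /5,pi, 3.73, 6,9*sqrt(15 ) ]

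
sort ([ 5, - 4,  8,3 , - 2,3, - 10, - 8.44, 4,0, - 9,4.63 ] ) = [ - 10, - 9, - 8.44, - 4, - 2 , 0,  3, 3, 4,4.63,  5 , 8 ]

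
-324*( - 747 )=242028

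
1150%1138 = 12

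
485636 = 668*727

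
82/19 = 82/19 = 4.32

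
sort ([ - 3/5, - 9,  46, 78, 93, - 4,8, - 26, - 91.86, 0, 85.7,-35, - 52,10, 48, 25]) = [-91.86, - 52,  -  35 ,-26, - 9,-4 , - 3/5,0, 8, 10, 25, 46, 48, 78,85.7, 93]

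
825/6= 137 + 1/2 = 137.50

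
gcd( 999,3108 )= 111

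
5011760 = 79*63440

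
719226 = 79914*9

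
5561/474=11 + 347/474 =11.73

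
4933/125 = 39 + 58/125 = 39.46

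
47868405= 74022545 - 26154140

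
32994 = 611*54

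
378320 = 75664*5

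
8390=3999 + 4391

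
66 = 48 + 18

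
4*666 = 2664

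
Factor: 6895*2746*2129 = 40309783430 = 2^1*5^1*7^1*197^1 * 1373^1 * 2129^1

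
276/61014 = 46/10169 = 0.00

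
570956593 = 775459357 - 204502764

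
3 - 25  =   - 22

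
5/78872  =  5/78872  =  0.00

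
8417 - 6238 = 2179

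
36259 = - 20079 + 56338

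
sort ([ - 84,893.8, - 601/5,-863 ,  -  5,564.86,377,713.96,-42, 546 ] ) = [-863, - 601/5, - 84, - 42,-5 , 377 , 546, 564.86,  713.96 , 893.8]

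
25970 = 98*265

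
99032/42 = 49516/21 = 2357.90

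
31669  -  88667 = -56998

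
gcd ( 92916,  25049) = 1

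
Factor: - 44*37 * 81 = -131868 = - 2^2*3^4*11^1*37^1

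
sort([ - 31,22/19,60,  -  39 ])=[-39, - 31, 22/19, 60 ] 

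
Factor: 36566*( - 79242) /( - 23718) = 482927162/3953 = 2^1*47^2*59^( - 1) *67^( - 1)*281^1*389^1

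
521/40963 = 521/40963 = 0.01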